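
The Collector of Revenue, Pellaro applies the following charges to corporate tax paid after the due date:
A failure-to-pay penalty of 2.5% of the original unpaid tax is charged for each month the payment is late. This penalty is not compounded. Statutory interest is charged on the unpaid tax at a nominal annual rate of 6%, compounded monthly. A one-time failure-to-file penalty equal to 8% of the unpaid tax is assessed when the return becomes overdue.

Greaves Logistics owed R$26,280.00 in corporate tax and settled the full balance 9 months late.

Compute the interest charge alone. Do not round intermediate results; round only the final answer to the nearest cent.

R$1,206.53

Interest (6%/yr ÷ 12 = 0.5%/month): R$26,280.00 × ((1 + 0.005)^9 − 1) = R$1,206.5300…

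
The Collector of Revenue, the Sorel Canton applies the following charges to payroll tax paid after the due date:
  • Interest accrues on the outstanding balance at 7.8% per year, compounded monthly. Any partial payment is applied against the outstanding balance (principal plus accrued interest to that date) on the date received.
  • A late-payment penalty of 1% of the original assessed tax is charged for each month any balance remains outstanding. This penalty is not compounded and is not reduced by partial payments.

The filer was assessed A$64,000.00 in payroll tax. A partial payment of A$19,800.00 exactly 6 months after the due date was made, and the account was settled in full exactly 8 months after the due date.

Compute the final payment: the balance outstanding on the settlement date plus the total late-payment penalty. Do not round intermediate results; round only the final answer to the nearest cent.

A$52,466.47

Monthly rate = 7.8% ÷ 12 = 0.65%
Balance at month 6: A$64,000.0000 × (1 + 0.0065)^6 = A$66,536.9132…
After A$19,800.00 payment: A$66,536.9132… − A$19,800.00 = A$46,736.9132…
Balance at month 8: A$46,736.9132… × (1 + 0.0065)^2 = A$47,346.4677…
Penalty: 8 × 1% × A$64,000.00 = A$5,120.00
Final settlement = outstanding balance + penalty = A$47,346.4677… + A$5,120.00 = A$52,466.47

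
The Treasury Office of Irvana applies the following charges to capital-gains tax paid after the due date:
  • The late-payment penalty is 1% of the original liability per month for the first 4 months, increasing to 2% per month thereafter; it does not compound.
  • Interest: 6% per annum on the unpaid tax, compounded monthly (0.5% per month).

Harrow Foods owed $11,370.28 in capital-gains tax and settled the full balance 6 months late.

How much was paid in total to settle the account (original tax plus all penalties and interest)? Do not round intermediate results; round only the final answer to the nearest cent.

$12,625.30

Penalty, months 1–4: 4 × 1% × $11,370.28 = $454.81…
Penalty, months 5–6: 2 × 2% × $11,370.28 = $454.81…
Interest: $11,370.28 × ((1 + 0.005)^6 − 1) = $11,370.28 × 0.0303775… = $345.4008…
Total = $11,370.28 + $909.6224 + $345.4008… = $12,625.30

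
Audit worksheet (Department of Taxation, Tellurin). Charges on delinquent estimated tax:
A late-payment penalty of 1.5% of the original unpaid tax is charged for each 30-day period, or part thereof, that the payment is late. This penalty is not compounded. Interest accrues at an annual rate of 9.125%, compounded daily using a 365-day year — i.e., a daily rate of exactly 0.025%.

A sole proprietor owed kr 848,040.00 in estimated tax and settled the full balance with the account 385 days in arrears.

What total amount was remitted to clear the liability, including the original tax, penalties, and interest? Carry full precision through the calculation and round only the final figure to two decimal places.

kr 1,099,077.69

Penalty periods: ⌈385/30⌉ = 13; penalty = 13 × 1.5% × kr 848,040.00 = kr 165,367.80
Interest: kr 848,040.00 × ((1 + 0.00025)^385 − 1) = kr 848,040.00 × 0.10102104… = kr 85,669.8858…
Total = kr 848,040.00 + kr 165,367.8000 + kr 85,669.8858… = kr 1,099,077.69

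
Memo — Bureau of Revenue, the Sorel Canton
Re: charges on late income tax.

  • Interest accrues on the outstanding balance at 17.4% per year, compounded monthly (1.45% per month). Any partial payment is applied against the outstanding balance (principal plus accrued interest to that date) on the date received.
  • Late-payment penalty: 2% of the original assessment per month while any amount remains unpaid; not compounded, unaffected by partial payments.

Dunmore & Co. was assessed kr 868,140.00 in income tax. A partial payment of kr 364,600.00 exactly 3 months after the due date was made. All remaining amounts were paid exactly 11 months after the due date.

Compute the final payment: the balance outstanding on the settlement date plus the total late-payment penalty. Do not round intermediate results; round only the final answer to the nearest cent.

kr 798,984.32

Balance at month 3: kr 868,140.0000 × (1 + 0.0145)^3 = kr 906,454.3159…
After kr 364,600.00 payment: kr 906,454.3159… − kr 364,600.00 = kr 541,854.3159…
Balance at month 11: kr 541,854.3159… × (1 + 0.0145)^8 = kr 607,993.5162…
Penalty: 11 × 2% × kr 868,140.00 = kr 190,990.80
Final settlement = outstanding balance + penalty = kr 607,993.5162… + kr 190,990.80 = kr 798,984.32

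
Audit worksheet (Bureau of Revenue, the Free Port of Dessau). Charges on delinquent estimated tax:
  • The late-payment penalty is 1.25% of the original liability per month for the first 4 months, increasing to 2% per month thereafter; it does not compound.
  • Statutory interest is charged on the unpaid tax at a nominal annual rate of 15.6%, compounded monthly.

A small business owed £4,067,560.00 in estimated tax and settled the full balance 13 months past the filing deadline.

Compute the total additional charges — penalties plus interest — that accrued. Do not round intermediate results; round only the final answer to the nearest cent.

£1,679,215.88

Penalty, months 1–4: 4 × 1.25% × £4,067,560.00 = £203,378.00
Penalty, months 5–13: 9 × 2% × £4,067,560.00 = £732,160.80
Interest (15.6%/yr ÷ 12 = 1.3%/month): £4,067,560.00 × ((1 + 0.013)^13 − 1) = £743,677.0766…
Penalties + interest = £935,538.8000 + £743,677.0766… = £1,679,215.88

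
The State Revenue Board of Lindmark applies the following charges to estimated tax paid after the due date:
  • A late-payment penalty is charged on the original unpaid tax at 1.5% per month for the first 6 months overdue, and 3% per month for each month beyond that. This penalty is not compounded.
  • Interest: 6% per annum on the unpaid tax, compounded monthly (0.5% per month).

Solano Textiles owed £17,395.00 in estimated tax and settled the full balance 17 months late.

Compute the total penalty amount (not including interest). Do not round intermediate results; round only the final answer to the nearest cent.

£7,305.90

Penalty, months 1–6: 6 × 1.5% × £17,395.00 = £1,565.55
Penalty, months 7–17: 11 × 3% × £17,395.00 = £5,740.35
Total penalty = £1,565.55 + £5,740.35 = £7,305.90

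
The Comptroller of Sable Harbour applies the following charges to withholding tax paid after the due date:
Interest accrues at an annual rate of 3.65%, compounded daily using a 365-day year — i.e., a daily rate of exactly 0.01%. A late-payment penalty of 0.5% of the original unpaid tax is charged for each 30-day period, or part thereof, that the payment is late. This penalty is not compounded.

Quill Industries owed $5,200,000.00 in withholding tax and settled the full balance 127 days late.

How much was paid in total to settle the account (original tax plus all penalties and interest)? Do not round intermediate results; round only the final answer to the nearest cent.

$5,396,457.79

Penalty periods: ⌈127/30⌉ = 5; penalty = 5 × 0.5% × $5,200,000.00 = $130,000.00
Interest: $5,200,000.00 × ((1 + 0.0001)^127 − 1) = $5,200,000.00 × 0.01278034… = $66,457.7909…
Total = $5,200,000.00 + $130,000.0000 + $66,457.7909… = $5,396,457.79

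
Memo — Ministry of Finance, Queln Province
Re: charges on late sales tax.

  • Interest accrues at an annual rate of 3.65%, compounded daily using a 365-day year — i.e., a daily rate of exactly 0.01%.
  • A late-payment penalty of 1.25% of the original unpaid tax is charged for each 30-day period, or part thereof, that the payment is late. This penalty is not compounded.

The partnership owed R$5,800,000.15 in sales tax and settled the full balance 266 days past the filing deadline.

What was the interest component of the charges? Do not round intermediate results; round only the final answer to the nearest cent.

Interest: R$5,800,000.15 × ((1 + 0.0001)^266 − 1) = R$5,800,000.15 × 0.02695557… = R$156,342.3220…

R$156,342.32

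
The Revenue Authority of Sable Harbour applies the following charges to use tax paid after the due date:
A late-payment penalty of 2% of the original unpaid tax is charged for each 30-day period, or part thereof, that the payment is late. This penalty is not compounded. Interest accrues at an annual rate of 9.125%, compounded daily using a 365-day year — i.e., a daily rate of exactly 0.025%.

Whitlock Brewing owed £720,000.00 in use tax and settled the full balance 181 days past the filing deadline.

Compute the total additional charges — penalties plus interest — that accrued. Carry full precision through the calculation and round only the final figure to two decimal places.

£134,124.11

Penalty periods: ⌈181/30⌉ = 7; penalty = 7 × 2% × £720,000.00 = £100,800.00
Interest: £720,000.00 × ((1 + 0.00025)^181 − 1) = £720,000.00 × 0.04628348… = £33,324.1074…
Penalties + interest = £100,800.0000 + £33,324.1074… = £134,124.11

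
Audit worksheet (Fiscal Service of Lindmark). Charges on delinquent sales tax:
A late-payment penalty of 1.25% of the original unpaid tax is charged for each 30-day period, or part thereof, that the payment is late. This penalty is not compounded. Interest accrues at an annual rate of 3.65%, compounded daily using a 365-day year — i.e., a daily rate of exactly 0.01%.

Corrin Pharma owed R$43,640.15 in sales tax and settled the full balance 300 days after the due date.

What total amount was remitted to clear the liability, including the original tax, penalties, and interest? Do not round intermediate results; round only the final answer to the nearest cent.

R$50,424.14

Penalty periods: ⌈300/30⌉ = 10; penalty = 10 × 1.25% × R$43,640.15 = R$5,455.02…
Interest: R$43,640.15 × ((1 + 0.0001)^300 − 1) = R$43,640.15 × 0.03045299… = R$1,328.9730…
Total = R$43,640.15 + R$5,455.0188… + R$1,328.9730… = R$50,424.14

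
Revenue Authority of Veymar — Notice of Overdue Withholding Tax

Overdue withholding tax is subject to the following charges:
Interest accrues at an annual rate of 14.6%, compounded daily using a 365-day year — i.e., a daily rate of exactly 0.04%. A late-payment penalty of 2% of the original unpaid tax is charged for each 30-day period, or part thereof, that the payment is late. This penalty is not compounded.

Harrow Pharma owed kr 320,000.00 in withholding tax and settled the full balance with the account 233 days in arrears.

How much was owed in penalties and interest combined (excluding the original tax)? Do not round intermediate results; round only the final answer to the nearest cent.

Penalty periods: ⌈233/30⌉ = 8; penalty = 8 × 2% × kr 320,000.00 = kr 51,200.00
Interest: kr 320,000.00 × ((1 + 0.0004)^233 − 1) = kr 320,000.00 × 0.09766079… = kr 31,251.4542…
Penalties + interest = kr 51,200.0000 + kr 31,251.4542… = kr 82,451.45

kr 82,451.45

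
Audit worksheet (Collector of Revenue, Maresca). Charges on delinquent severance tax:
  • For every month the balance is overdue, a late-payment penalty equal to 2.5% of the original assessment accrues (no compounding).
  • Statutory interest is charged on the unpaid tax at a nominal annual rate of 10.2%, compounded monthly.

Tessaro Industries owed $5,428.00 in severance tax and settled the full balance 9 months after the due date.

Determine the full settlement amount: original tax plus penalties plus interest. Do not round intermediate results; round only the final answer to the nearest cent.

$7,078.94

Late-payment penalty = 2.5% × $5,428.00 × 9 mo = $1,221.30
Interest (10.2%/yr ÷ 12 = 0.85%/month): $5,428.00 × ((1 + 0.0085)^9 − 1) = $429.6438…
Total = $5,428.00 + $1,221.3000 + $429.6438… = $7,078.94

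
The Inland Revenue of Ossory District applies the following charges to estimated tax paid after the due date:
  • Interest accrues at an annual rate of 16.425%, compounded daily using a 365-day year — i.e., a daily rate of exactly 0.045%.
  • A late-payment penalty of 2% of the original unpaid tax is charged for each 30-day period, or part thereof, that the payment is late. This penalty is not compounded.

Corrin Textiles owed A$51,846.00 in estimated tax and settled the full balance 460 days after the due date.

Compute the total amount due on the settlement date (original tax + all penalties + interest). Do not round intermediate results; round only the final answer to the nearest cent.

Penalty periods: ⌈460/30⌉ = 16; penalty = 16 × 2% × A$51,846.00 = A$16,590.72
Interest: A$51,846.00 × ((1 + 0.00045)^460 − 1) = A$51,846.00 × 0.22992530… = A$11,920.7073…
Total = A$51,846.00 + A$16,590.7200 + A$11,920.7073… = A$80,357.43

A$80,357.43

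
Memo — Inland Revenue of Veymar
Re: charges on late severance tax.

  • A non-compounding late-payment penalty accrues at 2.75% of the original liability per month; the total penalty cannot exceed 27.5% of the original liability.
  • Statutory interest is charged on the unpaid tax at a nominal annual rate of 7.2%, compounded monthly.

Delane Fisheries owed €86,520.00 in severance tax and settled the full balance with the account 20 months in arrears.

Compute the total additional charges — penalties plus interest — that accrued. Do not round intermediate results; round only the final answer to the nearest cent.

Penalty (uncapped): 20 × 2.75% × €86,520.00 = €47,586.00; cap = 27.5% × €86,520.00 = €23,793.00 → penalty = €23,793.00
Interest (7.2%/yr ÷ 12 = 0.6%/month): €86,520.00 × ((1 + 0.006)^20 − 1) = €10,996.0553…
Penalties + interest = €23,793.0000 + €10,996.0553… = €34,789.06

€34,789.06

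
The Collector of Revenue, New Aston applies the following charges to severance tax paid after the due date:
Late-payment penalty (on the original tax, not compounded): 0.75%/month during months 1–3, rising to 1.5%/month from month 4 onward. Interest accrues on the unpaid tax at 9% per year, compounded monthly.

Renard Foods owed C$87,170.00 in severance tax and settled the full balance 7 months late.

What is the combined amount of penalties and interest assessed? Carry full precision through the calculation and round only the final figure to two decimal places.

C$11,872.22

Penalty, months 1–3: 3 × 0.75% × C$87,170.00 = C$1,961.33…
Penalty, months 4–7: 4 × 1.5% × C$87,170.00 = C$5,230.20
Interest (9%/yr ÷ 12 = 0.75%/month): C$87,170.00 × ((1 + 0.0075)^7 − 1) = C$4,680.6914…
Penalties + interest = C$7,191.5250 + C$4,680.6914… = C$11,872.22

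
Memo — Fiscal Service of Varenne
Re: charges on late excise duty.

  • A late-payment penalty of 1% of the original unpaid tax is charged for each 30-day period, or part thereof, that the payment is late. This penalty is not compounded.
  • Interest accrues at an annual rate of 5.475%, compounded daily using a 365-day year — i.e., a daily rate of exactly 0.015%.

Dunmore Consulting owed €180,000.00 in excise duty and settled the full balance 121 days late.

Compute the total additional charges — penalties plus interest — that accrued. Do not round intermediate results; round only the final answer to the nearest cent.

Penalty periods: ⌈121/30⌉ = 5; penalty = 5 × 1% × €180,000.00 = €9,000.00
Interest: €180,000.00 × ((1 + 0.00015)^121 − 1) = €180,000.00 × 0.01831433… = €3,296.5787…
Penalties + interest = €9,000.0000 + €3,296.5787… = €12,296.58

€12,296.58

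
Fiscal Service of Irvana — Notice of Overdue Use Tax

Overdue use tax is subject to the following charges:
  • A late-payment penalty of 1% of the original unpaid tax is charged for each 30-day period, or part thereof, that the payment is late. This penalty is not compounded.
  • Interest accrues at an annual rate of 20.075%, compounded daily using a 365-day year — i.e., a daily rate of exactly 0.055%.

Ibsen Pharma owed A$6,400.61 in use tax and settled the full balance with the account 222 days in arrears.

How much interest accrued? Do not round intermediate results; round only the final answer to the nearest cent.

Interest: A$6,400.61 × ((1 + 0.00055)^222 − 1) = A$6,400.61 × 0.12982916… = A$830.9858…

A$830.99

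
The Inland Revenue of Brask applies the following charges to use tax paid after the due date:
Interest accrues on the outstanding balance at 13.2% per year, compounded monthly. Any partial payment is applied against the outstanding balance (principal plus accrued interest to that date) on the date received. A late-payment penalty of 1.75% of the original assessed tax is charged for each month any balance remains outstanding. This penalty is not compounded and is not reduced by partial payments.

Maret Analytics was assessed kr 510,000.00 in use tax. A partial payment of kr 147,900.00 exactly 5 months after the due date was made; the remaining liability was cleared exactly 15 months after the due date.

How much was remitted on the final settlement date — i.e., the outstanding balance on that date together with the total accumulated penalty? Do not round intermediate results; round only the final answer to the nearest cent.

Monthly rate = 13.2% ÷ 12 = 1.1%
Balance at month 5: kr 510,000.0000 × (1 + 0.011)^5 = kr 538,673.9255…
After kr 147,900.00 payment: kr 538,673.9255… − kr 147,900.00 = kr 390,773.9255…
Balance at month 15: kr 390,773.9255… × (1 + 0.011)^10 = kr 435,950.4532…
Penalty: 15 × 1.75% × kr 510,000.00 = kr 133,875.00
Final settlement = outstanding balance + penalty = kr 435,950.4532… + kr 133,875.00 = kr 569,825.45

kr 569,825.45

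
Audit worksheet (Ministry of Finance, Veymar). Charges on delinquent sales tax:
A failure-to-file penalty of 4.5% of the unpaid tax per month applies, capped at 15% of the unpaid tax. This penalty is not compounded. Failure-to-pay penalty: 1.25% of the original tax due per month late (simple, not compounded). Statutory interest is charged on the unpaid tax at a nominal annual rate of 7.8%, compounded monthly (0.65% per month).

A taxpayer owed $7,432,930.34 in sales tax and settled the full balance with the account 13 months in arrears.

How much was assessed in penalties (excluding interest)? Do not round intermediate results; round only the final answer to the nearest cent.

$2,322,790.73

Failure-to-file: 13 × 4.5% × $7,432,930.34 = $4,348,264.25…, capped at 15% × $7,432,930.34 = $1,114,939.55…
Failure-to-pay penalty = 1.25% × $7,432,930.34 × 13 mo = $1,207,851.18…
Total penalty = $1,114,939.55… + $1,207,851.18… = $2,322,790.73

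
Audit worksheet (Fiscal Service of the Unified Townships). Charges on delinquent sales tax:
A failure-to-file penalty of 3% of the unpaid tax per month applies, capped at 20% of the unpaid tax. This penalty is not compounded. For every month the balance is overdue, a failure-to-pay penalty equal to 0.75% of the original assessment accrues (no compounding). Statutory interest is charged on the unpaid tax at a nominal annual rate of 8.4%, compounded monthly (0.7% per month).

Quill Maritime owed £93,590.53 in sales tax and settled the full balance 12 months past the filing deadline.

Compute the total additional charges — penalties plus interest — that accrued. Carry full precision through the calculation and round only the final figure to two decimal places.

Failure-to-file: 12 × 3% × £93,590.53 = £33,692.59…, capped at 20% × £93,590.53 = £18,718.11…
Failure-to-pay penalty = 0.75% × £93,590.53 × 12 mo = £8,423.15…
Interest: £93,590.53 × ((1 + 0.007)^12 − 1) = £93,590.53 × 0.0873107… = £8,171.4511…
Penalties + interest = £27,141.2537 + £8,171.4511… = £35,312.70

£35,312.70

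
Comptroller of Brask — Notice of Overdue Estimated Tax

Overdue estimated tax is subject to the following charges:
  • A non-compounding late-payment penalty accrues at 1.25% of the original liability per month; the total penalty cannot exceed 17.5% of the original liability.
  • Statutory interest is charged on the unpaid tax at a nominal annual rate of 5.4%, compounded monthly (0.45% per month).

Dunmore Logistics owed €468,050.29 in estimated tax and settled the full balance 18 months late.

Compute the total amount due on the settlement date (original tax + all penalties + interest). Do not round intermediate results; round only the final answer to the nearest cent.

Penalty (uncapped): 18 × 1.25% × €468,050.29 = €105,311.32…; cap = 17.5% × €468,050.29 = €81,908.80… → penalty = €81,908.80…
Interest: €468,050.29 × ((1 + 0.0045)^18 − 1) = €468,050.29 × 0.0841739… = €39,397.6084…
Total = €468,050.29 + €81,908.8008… + €39,397.6084… = €589,356.70

€589,356.70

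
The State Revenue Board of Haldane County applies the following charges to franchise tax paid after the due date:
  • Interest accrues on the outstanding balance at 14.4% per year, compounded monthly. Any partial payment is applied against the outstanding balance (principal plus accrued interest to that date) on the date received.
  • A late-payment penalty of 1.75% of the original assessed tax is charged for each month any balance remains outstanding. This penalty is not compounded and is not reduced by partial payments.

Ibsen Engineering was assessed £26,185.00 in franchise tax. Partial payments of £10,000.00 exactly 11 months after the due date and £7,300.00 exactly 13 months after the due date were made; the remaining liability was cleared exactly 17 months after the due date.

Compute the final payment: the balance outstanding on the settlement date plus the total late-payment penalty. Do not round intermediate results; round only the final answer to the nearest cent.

£21,462.98

Monthly rate = 14.4% ÷ 12 = 1.2%
Balance at month 11: £26,185.0000 × (1 + 0.012)^11 = £29,856.4533…
After £10,000.00 payment: £29,856.4533… − £10,000.00 = £19,856.4533…
Balance at month 13: £19,856.4533… × (1 + 0.012)^2 = £20,335.8675…
After £7,300.00 payment: £20,335.8675… − £7,300.00 = £13,035.8675…
Balance at month 17: £13,035.8675… × (1 + 0.012)^4 = £13,672.9425…
Penalty: 17 × 1.75% × £26,185.00 = £7,790.04…
Final settlement = outstanding balance + penalty = £13,672.9425… + £7,790.04… = £21,462.98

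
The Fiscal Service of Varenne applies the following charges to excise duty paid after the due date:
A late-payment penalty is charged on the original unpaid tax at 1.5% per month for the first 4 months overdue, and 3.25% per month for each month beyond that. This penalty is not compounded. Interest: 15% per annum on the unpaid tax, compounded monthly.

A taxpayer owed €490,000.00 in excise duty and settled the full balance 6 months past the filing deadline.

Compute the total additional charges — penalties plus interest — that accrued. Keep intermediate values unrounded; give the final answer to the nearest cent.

Penalty, months 1–4: 4 × 1.5% × €490,000.00 = €29,400.00
Penalty, months 5–6: 2 × 3.25% × €490,000.00 = €31,850.00
Interest (15%/yr ÷ 12 = 1.25%/month): €490,000.00 × ((1 + 0.0125)^6 − 1) = €37,917.7585…
Penalties + interest = €61,250.0000 + €37,917.7585… = €99,167.76

€99,167.76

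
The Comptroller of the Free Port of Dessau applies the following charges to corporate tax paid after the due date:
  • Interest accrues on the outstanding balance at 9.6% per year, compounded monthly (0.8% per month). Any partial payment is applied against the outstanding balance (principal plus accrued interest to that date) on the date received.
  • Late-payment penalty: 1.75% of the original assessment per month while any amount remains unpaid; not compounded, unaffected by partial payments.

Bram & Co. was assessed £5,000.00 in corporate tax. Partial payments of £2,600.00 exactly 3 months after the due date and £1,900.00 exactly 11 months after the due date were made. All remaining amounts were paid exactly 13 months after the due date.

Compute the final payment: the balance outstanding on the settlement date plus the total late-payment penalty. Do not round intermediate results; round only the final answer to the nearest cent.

Balance at month 3: £5,000.0000 × (1 + 0.008)^3 = £5,120.9626…
After £2,600.00 payment: £5,120.9626… − £2,600.00 = £2,520.9626…
Balance at month 11: £2,520.9626… × (1 + 0.008)^8 = £2,686.8947…
After £1,900.00 payment: £2,686.8947… − £1,900.00 = £786.8947…
Balance at month 13: £786.8947… × (1 + 0.008)^2 = £799.5354…
Penalty: 13 × 1.75% × £5,000.00 = £1,137.50
Final settlement = outstanding balance + penalty = £799.5354… + £1,137.50 = £1,937.04

£1,937.04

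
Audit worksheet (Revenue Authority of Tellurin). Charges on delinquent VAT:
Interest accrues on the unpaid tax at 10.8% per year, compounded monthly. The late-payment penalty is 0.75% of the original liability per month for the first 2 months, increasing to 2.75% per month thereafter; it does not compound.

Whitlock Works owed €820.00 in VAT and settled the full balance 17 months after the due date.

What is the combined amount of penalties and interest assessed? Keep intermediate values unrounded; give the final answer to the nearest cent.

€485.46

Penalty, months 1–2: 2 × 0.75% × €820.00 = €12.30
Penalty, months 3–17: 15 × 2.75% × €820.00 = €338.25
Interest (10.8%/yr ÷ 12 = 0.9%/month): €820.00 × ((1 + 0.009)^17 − 1) = €134.9127…
Penalties + interest = €350.5500 + €134.9127… = €485.46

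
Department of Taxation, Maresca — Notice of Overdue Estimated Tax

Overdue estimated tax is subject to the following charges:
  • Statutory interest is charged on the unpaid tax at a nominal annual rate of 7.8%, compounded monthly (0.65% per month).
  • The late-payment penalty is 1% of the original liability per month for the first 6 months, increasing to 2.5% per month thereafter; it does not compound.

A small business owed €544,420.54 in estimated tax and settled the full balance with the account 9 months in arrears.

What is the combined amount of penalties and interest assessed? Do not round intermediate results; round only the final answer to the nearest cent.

Penalty, months 1–6: 6 × 1% × €544,420.54 = €32,665.23…
Penalty, months 7–9: 3 × 2.5% × €544,420.54 = €40,831.54…
Interest: €544,420.54 × ((1 + 0.0065)^9 − 1) = €544,420.54 × 0.0600443… = €32,689.3474…
Penalties + interest = €73,496.7729 + €32,689.3474… = €106,186.12

€106,186.12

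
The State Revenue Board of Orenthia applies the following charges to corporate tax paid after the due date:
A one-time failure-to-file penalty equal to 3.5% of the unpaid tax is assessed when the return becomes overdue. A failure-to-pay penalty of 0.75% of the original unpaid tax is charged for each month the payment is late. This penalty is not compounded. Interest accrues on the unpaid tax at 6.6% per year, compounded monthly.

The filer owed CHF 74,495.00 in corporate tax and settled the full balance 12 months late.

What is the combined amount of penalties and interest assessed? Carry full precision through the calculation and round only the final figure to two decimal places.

CHF 14,380.04

Failure-to-file penalty: 3.5% × CHF 74,495.00 = CHF 2,607.33…
Failure-to-pay penalty = 0.75% × CHF 74,495.00 × 12 mo = CHF 6,704.55
Interest (6.6%/yr ÷ 12 = 0.55%/month): CHF 74,495.00 × ((1 + 0.0055)^12 − 1) = CHF 5,068.1600…
Penalties + interest = CHF 9,311.8750 + CHF 5,068.1600… = CHF 14,380.04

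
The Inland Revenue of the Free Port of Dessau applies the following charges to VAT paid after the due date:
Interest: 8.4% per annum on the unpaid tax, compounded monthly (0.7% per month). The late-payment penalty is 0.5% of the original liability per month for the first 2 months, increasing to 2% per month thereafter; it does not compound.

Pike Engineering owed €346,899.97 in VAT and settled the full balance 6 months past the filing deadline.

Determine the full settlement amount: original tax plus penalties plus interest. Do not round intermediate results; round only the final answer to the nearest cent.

€392,948.13

Penalty, months 1–2: 2 × 0.5% × €346,899.97 = €3,469.00…
Penalty, months 3–6: 4 × 2% × €346,899.97 = €27,752.00…
Interest: €346,899.97 × ((1 + 0.007)^6 − 1) = €346,899.97 × 0.0427419… = €14,827.1625…
Total = €346,899.97 + €31,220.9973 + €14,827.1625… = €392,948.13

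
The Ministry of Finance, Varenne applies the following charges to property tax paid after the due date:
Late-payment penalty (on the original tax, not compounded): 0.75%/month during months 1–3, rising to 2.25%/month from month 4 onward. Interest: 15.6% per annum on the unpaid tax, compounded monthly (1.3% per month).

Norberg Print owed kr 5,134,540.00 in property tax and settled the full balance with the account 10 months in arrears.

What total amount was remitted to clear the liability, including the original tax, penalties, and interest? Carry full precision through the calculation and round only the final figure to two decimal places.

Penalty, months 1–3: 3 × 0.75% × kr 5,134,540.00 = kr 115,527.15
Penalty, months 4–10: 7 × 2.25% × kr 5,134,540.00 = kr 808,690.05
Interest: kr 5,134,540.00 × ((1 + 0.013)^10 − 1) = kr 5,134,540.00 × 0.1378747… = kr 707,923.3285…
Total = kr 5,134,540.00 + kr 924,217.2000 + kr 707,923.3285… = kr 6,766,680.53

kr 6,766,680.53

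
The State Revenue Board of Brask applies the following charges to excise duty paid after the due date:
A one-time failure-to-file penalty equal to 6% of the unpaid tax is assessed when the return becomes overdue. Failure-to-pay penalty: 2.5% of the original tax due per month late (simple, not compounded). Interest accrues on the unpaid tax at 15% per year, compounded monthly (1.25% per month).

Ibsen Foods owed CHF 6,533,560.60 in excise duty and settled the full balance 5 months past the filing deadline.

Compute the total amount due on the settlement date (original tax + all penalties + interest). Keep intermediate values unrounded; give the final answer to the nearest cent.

CHF 8,160,953.95

Failure-to-file penalty: 6% × CHF 6,533,560.60 = CHF 392,013.64…
Failure-to-pay penalty: 5 × 2.5% × CHF 6,533,560.60 = CHF 816,695.08…
Interest: CHF 6,533,560.60 × ((1 + 0.0125)^5 − 1) = CHF 6,533,560.60 × 0.0640822… = CHF 418,684.6341…
Total = CHF 6,533,560.60 + CHF 1,208,708.7110 + CHF 418,684.6341… = CHF 8,160,953.95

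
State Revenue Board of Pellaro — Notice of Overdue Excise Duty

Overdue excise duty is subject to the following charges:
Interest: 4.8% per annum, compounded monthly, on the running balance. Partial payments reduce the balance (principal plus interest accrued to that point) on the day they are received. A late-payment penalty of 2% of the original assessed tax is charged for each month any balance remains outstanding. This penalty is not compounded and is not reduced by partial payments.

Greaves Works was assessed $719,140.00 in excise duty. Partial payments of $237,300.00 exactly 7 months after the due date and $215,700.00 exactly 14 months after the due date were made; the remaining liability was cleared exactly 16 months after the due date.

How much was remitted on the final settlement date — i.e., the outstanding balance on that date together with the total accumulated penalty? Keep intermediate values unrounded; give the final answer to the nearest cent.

Monthly rate = 4.8% ÷ 12 = 0.4%
Balance at month 7: $719,140.0000 × (1 + 0.004)^7 = $739,519.1684…
After $237,300.00 payment: $739,519.1684… − $237,300.00 = $502,219.1684…
Balance at month 14: $502,219.1684… × (1 + 0.004)^7 = $516,451.1802…
After $215,700.00 payment: $516,451.1802… − $215,700.00 = $300,751.1802…
Balance at month 16: $300,751.1802… × (1 + 0.004)^2 = $303,162.0017…
Penalty: 16 × 2% × $719,140.00 = $230,124.80
Final settlement = outstanding balance + penalty = $303,162.0017… + $230,124.80 = $533,286.80

$533,286.80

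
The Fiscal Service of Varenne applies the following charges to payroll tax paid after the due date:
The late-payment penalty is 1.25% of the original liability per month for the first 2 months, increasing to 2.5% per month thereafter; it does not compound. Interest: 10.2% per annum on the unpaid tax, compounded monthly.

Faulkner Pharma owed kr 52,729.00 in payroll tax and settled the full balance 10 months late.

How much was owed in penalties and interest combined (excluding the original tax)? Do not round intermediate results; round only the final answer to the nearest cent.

Penalty, months 1–2: 2 × 1.25% × kr 52,729.00 = kr 1,318.23…
Penalty, months 3–10: 8 × 2.5% × kr 52,729.00 = kr 10,545.80
Interest (10.2%/yr ÷ 12 = 0.85%/month): kr 52,729.00 × ((1 + 0.0085)^10 − 1) = kr 4,657.3444…
Penalties + interest = kr 11,864.0250 + kr 4,657.3444… = kr 16,521.37

kr 16,521.37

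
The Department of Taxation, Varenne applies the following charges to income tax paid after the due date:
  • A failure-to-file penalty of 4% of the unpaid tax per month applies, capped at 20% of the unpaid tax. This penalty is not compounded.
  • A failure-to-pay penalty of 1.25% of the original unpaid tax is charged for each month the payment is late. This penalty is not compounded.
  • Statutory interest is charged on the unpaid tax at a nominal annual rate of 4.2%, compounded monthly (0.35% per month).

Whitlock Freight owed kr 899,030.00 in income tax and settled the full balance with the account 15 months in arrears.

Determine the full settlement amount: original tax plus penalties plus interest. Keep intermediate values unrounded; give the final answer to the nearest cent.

kr 1,295,777.30

Failure-to-file: 15 × 4% × kr 899,030.00 = kr 539,418.00, capped at 20% × kr 899,030.00 = kr 179,806.00
Failure-to-pay penalty: 15 × 1.25% × kr 899,030.00 = kr 168,568.13…
Interest: kr 899,030.00 × ((1 + 0.0035)^15 − 1) = kr 899,030.00 × 0.0538060… = kr 48,373.1763…
Total = kr 899,030.00 + kr 348,374.1250 + kr 48,373.1763… = kr 1,295,777.30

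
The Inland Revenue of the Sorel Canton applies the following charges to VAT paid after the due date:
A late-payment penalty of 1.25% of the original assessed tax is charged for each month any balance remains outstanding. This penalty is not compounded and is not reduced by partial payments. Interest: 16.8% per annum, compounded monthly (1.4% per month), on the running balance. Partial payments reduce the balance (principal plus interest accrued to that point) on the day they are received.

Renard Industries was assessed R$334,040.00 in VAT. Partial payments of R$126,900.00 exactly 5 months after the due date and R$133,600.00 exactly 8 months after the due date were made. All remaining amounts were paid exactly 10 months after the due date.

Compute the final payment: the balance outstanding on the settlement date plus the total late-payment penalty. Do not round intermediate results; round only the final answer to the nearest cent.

R$152,217.35

Balance at month 5: R$334,040.0000 × (1 + 0.014)^5 = R$358,086.7488…
After R$126,900.00 payment: R$358,086.7488… − R$126,900.00 = R$231,186.7488…
Balance at month 8: R$231,186.7488… × (1 + 0.014)^3 = R$241,033.1644…
After R$133,600.00 payment: R$241,033.1644… − R$133,600.00 = R$107,433.1644…
Balance at month 10: R$107,433.1644… × (1 + 0.014)^2 = R$110,462.3499…
Penalty: 10 × 1.25% × R$334,040.00 = R$41,755.00
Final settlement = outstanding balance + penalty = R$110,462.3499… + R$41,755.00 = R$152,217.35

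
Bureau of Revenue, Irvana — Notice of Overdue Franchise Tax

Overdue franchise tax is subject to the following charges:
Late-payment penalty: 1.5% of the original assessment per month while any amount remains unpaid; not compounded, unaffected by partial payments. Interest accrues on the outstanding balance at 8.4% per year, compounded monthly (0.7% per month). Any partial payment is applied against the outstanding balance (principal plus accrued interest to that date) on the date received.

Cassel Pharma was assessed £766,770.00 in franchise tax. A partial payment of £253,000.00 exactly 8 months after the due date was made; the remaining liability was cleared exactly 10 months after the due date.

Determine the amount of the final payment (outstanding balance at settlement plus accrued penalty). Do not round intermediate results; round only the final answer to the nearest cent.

Balance at month 8: £766,770.0000 × (1 + 0.007)^8 = £810,775.9862…
After £253,000.00 payment: £810,775.9862… − £253,000.00 = £557,775.9862…
Balance at month 10: £557,775.9862… × (1 + 0.007)^2 = £565,612.1810…
Penalty: 10 × 1.5% × £766,770.00 = £115,015.50
Final settlement = outstanding balance + penalty = £565,612.1810… + £115,015.50 = £680,627.68

£680,627.68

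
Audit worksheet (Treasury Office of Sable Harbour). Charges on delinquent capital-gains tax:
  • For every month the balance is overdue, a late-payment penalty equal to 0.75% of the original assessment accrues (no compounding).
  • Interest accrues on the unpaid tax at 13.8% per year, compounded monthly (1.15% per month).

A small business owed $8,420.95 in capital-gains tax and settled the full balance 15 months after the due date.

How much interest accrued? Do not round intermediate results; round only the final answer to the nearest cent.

Interest: $8,420.95 × ((1 + 0.0115)^15 − 1) = $8,420.95 × 0.1871027… = $1,575.5828…

$1,575.58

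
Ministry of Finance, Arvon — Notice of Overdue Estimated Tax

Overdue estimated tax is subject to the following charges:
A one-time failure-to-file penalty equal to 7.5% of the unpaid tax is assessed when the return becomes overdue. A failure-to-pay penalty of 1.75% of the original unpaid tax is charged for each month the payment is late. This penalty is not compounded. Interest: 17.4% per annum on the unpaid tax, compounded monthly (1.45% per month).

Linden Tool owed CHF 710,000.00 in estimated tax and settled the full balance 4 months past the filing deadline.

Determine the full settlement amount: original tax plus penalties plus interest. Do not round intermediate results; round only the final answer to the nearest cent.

Failure-to-file penalty: 7.5% × CHF 710,000.00 = CHF 53,250.00
Failure-to-pay penalty = 1.75% × CHF 710,000.00 × 4 mo = CHF 49,700.00
Interest: CHF 710,000.00 × ((1 + 0.0145)^4 − 1) = CHF 710,000.00 × 0.0592737… = CHF 42,084.3545…
Total = CHF 710,000.00 + CHF 102,950.0000 + CHF 42,084.3545… = CHF 855,034.35

CHF 855,034.35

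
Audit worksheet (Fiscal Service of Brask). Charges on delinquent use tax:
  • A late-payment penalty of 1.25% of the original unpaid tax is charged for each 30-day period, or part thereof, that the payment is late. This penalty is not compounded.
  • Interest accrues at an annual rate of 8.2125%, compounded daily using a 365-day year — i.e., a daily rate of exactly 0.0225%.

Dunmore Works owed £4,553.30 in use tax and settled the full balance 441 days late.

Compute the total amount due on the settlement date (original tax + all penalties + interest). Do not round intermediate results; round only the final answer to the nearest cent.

£5,881.96

Penalty periods: ⌈441/30⌉ = 15; penalty = 15 × 1.25% × £4,553.30 = £853.74…
Interest: £4,553.30 × ((1 + 0.000225)^441 − 1) = £4,553.30 × 0.10430242… = £474.9202…
Total = £4,553.30 + £853.7438… + £474.9202… = £5,881.96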